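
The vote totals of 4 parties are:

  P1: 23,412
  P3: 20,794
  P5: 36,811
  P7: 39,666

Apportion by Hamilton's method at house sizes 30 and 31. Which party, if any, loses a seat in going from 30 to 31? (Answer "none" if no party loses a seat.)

At 30 seats: P1 6, P3 5, P5 9, P7 10.
At 31 seats: P1 6, P3 5, P5 10, P7 10.
No party's allocation decreased.

none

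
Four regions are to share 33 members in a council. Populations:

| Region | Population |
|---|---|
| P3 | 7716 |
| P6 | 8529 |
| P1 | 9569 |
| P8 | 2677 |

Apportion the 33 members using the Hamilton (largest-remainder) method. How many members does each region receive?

The standard divisor is 28491/33 ≈ 863.364.
Standard quotas: P3 8.9371, P6 9.8788, P1 11.0834, P8 3.1007.
Lower quotas: P3 8, P6 9, P1 11, P8 3 (sum 31, leaving 2 seats).
Remainders in descending order: P3 0.9371, P6 0.8788, P8 0.1007, P1 0.0834.
The surplus seats go to P3, P6.

P3 9, P6 10, P1 11, P8 3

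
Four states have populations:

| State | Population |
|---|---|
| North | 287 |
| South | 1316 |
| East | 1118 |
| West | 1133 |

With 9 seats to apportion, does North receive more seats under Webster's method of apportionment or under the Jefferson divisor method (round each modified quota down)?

Webster

Webster: North 1, South 3, East 2, West 3.
Jefferson: North 0, South 3, East 3, West 3.
North gets 1 under Webster and 0 under Jefferson.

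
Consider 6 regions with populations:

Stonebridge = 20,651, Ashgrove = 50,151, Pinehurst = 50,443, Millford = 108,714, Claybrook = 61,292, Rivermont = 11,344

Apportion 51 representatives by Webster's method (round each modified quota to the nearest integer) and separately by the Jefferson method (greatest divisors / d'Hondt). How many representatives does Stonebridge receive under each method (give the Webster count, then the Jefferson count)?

Webster: Stonebridge 4, Ashgrove 8, Pinehurst 9, Millford 18, Claybrook 10, Rivermont 2.
Jefferson: Stonebridge 3, Ashgrove 8, Pinehurst 9, Millford 19, Claybrook 10, Rivermont 2.
Stonebridge gets 4 under Webster and 3 under Jefferson.

4 and 3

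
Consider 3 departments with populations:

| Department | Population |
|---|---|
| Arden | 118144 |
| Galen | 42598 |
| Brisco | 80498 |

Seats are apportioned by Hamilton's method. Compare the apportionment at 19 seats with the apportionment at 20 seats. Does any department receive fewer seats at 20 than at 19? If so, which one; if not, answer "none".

At 19 seats: Arden 9, Galen 4, Brisco 6.
At 20 seats: Arden 10, Galen 3, Brisco 7.
Galen drops from 4 to 3.

Galen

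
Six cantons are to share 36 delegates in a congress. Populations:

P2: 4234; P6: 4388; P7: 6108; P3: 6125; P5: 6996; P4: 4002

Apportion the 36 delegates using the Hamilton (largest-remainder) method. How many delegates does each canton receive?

Standard divisor: 31853 ÷ 36 ≈ 884.806.
Standard quotas: P2 4.7852, P6 4.9593, P7 6.9032, P3 6.9224, P5 7.9068, P4 4.5230.
Lower quotas: P2 4, P6 4, P7 6, P3 6, P5 7, P4 4 (sum 31, leaving 5 seats).
Remainders in descending order: P6 0.9593, P3 0.9224, P5 0.9068, P7 0.9032, P2 0.7852, P4 0.5230.
The surplus seats go to P6, P3, P5, P7, P2.

P2 5, P6 5, P7 7, P3 7, P5 8, P4 4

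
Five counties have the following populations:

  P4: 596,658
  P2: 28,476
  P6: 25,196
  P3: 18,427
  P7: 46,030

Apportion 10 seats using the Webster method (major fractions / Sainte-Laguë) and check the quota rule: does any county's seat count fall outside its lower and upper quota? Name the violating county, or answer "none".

none

Standard quotas: P4 8.347, P2 0.398, P6 0.352, P3 0.258, P7 0.644.
Webster allocation: P4 9, P2 0, P6 0, P3 0, P7 1.
Every allocation lies between the lower and upper quota.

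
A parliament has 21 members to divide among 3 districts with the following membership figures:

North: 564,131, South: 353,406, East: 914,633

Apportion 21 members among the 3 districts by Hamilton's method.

North: 6, South: 4, East: 11

Standard divisor: 1832170 ÷ 21 ≈ 87246.19.
Standard quotas: North 6.4660, South 4.0507, East 10.4834.
Lower quotas: North 6, South 4, East 10 (sum 20, leaving 1 seat).
Remainders in descending order: East 0.4834, North 0.4660, South 0.0507.
The surplus seat goes to East.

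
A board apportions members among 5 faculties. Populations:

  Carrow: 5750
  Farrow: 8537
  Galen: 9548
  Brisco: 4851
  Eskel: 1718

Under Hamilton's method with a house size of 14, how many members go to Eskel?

Total 30404; standard divisor 30404/14 ≈ 2171.714.
Standard quotas: Carrow 2.6477, Farrow 3.9310, Galen 4.3965, Brisco 2.2337, Eskel 0.7911.
Lower quotas: Carrow 2, Farrow 3, Galen 4, Brisco 2, Eskel 0 (sum 11, leaving 3 seats).
Remainders in descending order: Farrow 0.9310, Eskel 0.7911, Carrow 0.6477, Galen 0.3965, Brisco 0.2337.
The surplus seats go to Farrow, Eskel, Carrow.
Eskel receives 1.

1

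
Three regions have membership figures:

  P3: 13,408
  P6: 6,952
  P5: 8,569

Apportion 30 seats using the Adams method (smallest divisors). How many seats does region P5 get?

9

Standard divisor 28929/30 ≈ 964.3; standard quotas: P3 13.904, P6 7.209, P5 8.886.
Rounding up gives 14, 8, 9 = 31 seats, so the divisor must be adjusted.
With modified divisor 1000: modified quotas P3 13.408, P6 6.952, P5 8.569.
Rounding up: P3 14, P6 7, P5 9 (total 30).
P5 receives 9.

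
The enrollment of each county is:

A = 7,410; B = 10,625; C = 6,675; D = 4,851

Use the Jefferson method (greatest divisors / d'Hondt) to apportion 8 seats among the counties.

Standard divisor 29561/8 ≈ 3695.125; standard quotas: A 2.005, B 2.875, C 1.806, D 1.313.
Rounding down gives 2, 2, 1, 1 = 6 seats, so the divisor must be adjusted.
With modified divisor 3000: modified quotas A 2.470, B 3.542, C 2.225, D 1.617.
Rounding down: A 2, B 3, C 2, D 1 (total 8).

A=2; B=3; C=2; D=1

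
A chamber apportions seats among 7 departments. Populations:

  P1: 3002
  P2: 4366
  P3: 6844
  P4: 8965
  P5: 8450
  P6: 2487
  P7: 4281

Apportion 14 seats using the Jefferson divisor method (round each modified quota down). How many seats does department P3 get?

3

Standard divisor 38395/14 ≈ 2742.5; standard quotas: P1 1.095, P2 1.592, P3 2.496, P4 3.269, P5 3.081, P6 0.907, P7 1.561.
Rounding down gives 1, 1, 2, 3, 3, 0, 1 = 11 seats, so the divisor must be adjusted.
With modified divisor 2210: modified quotas P1 1.358, P2 1.976, P3 3.097, P4 4.057, P5 3.824, P6 1.125, P7 1.937.
Rounding down: P1 1, P2 1, P3 3, P4 4, P5 3, P6 1, P7 1 (total 14).
P3 receives 3.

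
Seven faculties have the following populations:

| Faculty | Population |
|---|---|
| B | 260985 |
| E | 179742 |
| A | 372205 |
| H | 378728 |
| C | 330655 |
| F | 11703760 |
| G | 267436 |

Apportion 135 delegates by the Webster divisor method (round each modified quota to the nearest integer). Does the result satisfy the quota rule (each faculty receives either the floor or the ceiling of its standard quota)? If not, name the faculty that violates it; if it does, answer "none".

F

Standard quotas: B 2.611, E 1.798, A 3.724, H 3.789, C 3.308, F 117.094, G 2.676.
Webster allocation: B 3, E 2, A 4, H 4, C 3, F 116, G 3.
F has quota 117.094 (lower 117, upper 118) but receives 116 — outside the quota interval.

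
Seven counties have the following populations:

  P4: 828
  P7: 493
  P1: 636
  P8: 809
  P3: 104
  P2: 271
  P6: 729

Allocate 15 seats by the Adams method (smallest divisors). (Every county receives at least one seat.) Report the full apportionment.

Standard divisor 3870/15 ≈ 258; standard quotas: P4 3.209, P7 1.911, P1 2.465, P8 3.136, P3 0.403, P2 1.050, P6 2.826.
Rounding up gives 4, 2, 3, 4, 1, 2, 3 = 19 seats, so the divisor must be adjusted.
With modified divisor 340: modified quotas P4 2.435, P7 1.450, P1 1.871, P8 2.379, P3 0.306, P2 0.797, P6 2.144.
Rounding up: P4 3, P7 2, P1 2, P8 3, P3 1, P2 1, P6 3 (total 15).

P4 3; P7 2; P1 2; P8 3; P3 1; P2 1; P6 3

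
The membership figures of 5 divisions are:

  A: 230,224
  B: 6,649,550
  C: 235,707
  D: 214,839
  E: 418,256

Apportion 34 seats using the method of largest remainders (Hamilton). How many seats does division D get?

1

The standard divisor is 7748576/34 ≈ 227899.294.
Standard quotas: A 1.0102, B 29.1776, C 1.0343, D 0.9427, E 1.8353.
Lower quotas: A 1, B 29, C 1, D 0, E 1 (sum 32, leaving 2 seats).
Remainders in descending order: D 0.9427, E 0.8353, B 0.1776, C 0.0343, A 0.0102.
Largest remainders: D, E receive the extra seats.
D receives 1.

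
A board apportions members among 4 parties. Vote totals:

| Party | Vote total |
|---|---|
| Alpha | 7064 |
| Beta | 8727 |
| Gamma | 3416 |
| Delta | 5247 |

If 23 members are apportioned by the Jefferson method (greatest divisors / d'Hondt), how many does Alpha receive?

Standard divisor 24454/23 ≈ 1063.217; standard quotas: Alpha 6.644, Beta 8.208, Gamma 3.213, Delta 4.935.
Rounding down gives 6, 8, 3, 4 = 21 seats, so the divisor must be adjusted.
With modified divisor 1000: modified quotas Alpha 7.064, Beta 8.727, Gamma 3.416, Delta 5.247.
Rounding down: Alpha 7, Beta 8, Gamma 3, Delta 5 (total 23).
Alpha receives 7.

7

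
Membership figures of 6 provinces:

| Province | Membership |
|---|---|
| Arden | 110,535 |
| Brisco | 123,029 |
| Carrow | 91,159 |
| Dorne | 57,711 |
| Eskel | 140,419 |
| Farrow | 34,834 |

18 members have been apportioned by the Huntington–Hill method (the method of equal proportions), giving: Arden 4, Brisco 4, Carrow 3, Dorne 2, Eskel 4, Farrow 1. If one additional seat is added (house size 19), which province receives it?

Priority for the next seat is population ÷ (√(s·(s+1))).
Priorities: Arden 24716.377, Brisco 27510.121, Carrow 26315.337, Dorne 23560.417, Eskel 31398.643, Farrow 24631.358.
Highest priority: Eskel.

Eskel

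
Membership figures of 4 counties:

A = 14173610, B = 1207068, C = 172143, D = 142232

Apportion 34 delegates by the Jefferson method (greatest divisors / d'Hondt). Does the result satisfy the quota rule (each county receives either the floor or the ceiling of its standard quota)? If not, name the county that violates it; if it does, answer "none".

Standard quotas: A 30.704, B 2.615, C 0.373, D 0.308.
Jefferson allocation: A 32, B 2, C 0, D 0.
A has quota 30.704 (lower 30, upper 31) but receives 32 — outside the quota interval.

A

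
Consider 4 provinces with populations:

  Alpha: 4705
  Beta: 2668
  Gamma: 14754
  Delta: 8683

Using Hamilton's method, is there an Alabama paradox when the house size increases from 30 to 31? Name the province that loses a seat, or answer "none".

Beta

At 30 seats: Alpha 5, Beta 3, Gamma 14, Delta 8.
At 31 seats: Alpha 5, Beta 2, Gamma 15, Delta 9.
Beta drops from 3 to 2.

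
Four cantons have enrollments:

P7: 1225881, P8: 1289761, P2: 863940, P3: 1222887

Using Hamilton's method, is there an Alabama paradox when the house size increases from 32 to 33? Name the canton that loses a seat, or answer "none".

At 32 seats: P7 9, P8 9, P2 6, P3 8.
At 33 seats: P7 9, P8 9, P2 6, P3 9.
No canton's allocation decreased.

none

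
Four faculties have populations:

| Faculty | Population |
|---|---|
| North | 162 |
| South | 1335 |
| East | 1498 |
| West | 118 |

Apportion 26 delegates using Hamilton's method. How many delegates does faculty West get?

1

Standard divisor: 3113 ÷ 26 ≈ 119.731.
Standard quotas: North 1.353, South 11.150, East 12.511, West 0.986.
Lower quotas: North 1, South 11, East 12, West 0 (sum 24, leaving 2 seats).
Remainders in descending order: West 0.986, East 0.511, North 0.353, South 0.150.
Largest remainders: West, East receive the extra seats.
West receives 1.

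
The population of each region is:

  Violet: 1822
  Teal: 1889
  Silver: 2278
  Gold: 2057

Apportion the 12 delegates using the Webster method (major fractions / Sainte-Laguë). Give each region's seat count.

Violet 3; Teal 3; Silver 3; Gold 3

Standard divisor 8046/12 ≈ 670.5; standard quotas: Violet 2.717, Teal 2.817, Silver 3.397, Gold 3.068.
Rounding to the nearest integer gives Violet 3, Teal 3, Silver 3, Gold 3 — total 12, matching the house size, so no adjustment is needed.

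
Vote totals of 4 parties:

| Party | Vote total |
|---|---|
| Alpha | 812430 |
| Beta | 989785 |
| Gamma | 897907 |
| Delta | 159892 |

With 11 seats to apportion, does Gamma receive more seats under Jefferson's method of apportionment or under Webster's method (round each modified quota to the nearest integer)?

Jefferson: Alpha 3, Beta 4, Gamma 4, Delta 0.
Webster: Alpha 3, Beta 4, Gamma 3, Delta 1.
Gamma gets 4 under Jefferson and 3 under Webster.

Jefferson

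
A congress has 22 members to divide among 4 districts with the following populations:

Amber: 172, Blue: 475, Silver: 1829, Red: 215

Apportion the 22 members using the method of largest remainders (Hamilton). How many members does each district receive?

Amber 1, Blue 4, Silver 15, Red 2

Standard divisor: 2691 ÷ 22 ≈ 122.318.
Standard quotas: Amber 1.406, Blue 3.883, Silver 14.953, Red 1.758.
Lower quotas: Amber 1, Blue 3, Silver 14, Red 1 (sum 19, leaving 3 seats).
Remainders in descending order: Silver 0.953, Blue 0.883, Red 0.758, Amber 0.406.
Largest remainders: Silver, Blue, Red receive the extra seats.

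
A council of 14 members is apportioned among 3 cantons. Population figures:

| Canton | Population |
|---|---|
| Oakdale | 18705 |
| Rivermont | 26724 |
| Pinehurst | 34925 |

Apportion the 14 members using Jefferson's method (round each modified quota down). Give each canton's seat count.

Standard divisor 80354/14 ≈ 5739.571; standard quotas: Oakdale 3.259, Rivermont 4.656, Pinehurst 6.085.
Rounding down gives 3, 4, 6 = 13 seats, so the divisor must be adjusted.
With modified divisor 5200: modified quotas Oakdale 3.597, Rivermont 5.139, Pinehurst 6.716.
Rounding down: Oakdale 3, Rivermont 5, Pinehurst 6 (total 14).

Oakdale 3; Rivermont 5; Pinehurst 6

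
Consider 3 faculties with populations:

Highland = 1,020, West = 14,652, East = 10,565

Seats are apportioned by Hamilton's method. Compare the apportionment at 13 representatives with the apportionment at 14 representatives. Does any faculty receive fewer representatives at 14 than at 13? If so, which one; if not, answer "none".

Highland

At 13 seats: Highland 1, West 7, East 5.
At 14 seats: Highland 0, West 8, East 6.
Highland drops from 1 to 0.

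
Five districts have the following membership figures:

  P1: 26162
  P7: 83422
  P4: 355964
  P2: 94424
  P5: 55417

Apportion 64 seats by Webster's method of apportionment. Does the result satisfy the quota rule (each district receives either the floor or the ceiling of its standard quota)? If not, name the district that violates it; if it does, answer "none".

Standard quotas: P1 2.721, P7 8.676, P4 37.020, P2 9.820, P5 5.763.
Webster allocation: P1 3, P7 9, P4 36, P2 10, P5 6.
P4 has quota 37.020 (lower 37, upper 38) but receives 36 — outside the quota interval.

P4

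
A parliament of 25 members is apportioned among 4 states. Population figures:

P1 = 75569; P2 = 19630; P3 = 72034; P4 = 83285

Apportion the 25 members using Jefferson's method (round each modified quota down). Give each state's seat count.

P1=8, P2=2, P3=7, P4=8

Standard divisor 250518/25 ≈ 10020.72; standard quotas: P1 7.541, P2 1.959, P3 7.189, P4 8.311.
Rounding down gives 7, 1, 7, 8 = 23 seats, so the divisor must be adjusted.
With modified divisor 9400: modified quotas P1 8.039, P2 2.088, P3 7.663, P4 8.860.
Rounding down: P1 8, P2 2, P3 7, P4 8 (total 25).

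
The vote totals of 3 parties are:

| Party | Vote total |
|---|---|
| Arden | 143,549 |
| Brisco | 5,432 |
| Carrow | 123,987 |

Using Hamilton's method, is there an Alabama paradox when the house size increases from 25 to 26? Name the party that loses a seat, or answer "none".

At 25 seats: Arden 13, Brisco 1, Carrow 11.
At 26 seats: Arden 14, Brisco 0, Carrow 12.
Brisco drops from 1 to 0.

Brisco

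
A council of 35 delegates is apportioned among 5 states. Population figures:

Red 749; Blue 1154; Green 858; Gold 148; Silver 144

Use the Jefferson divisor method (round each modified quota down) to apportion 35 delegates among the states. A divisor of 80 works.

With modified divisor 80: modified quotas Red 9.363, Blue 14.425, Green 10.725, Gold 1.850, Silver 1.800.
Rounding down: Red 9, Blue 14, Green 10, Gold 1, Silver 1 (total 35).

Red=9, Blue=14, Green=10, Gold=1, Silver=1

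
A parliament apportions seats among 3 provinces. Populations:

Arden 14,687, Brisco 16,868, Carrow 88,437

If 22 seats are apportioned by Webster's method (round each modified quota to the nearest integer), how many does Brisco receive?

3

Standard divisor 119992/22 ≈ 5454.182; standard quotas: Arden 2.693, Brisco 3.093, Carrow 16.215.
Rounding to the nearest integer gives Arden 3, Brisco 3, Carrow 16 — total 22, matching the house size, so no adjustment is needed.
Brisco receives 3.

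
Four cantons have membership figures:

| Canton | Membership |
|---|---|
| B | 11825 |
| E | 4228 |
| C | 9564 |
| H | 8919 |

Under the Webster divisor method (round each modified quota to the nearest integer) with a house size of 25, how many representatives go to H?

6

Standard divisor 34536/25 ≈ 1381.44; standard quotas: B 8.560, E 3.061, C 6.923, H 6.456.
Rounding to the nearest integer gives B 9, E 3, C 7, H 6 — total 25, matching the house size, so no adjustment is needed.
H receives 6.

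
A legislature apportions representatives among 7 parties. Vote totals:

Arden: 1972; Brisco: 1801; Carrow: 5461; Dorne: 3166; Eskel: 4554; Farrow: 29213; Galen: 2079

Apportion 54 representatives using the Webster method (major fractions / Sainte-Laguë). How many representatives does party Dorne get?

4

Standard divisor 48246/54 ≈ 893.444; standard quotas: Arden 2.207, Brisco 2.016, Carrow 6.112, Dorne 3.544, Eskel 5.097, Farrow 32.697, Galen 2.327.
Rounding to the nearest integer gives Arden 2, Brisco 2, Carrow 6, Dorne 4, Eskel 5, Farrow 33, Galen 2 — total 54, matching the house size, so no adjustment is needed.
Dorne receives 4.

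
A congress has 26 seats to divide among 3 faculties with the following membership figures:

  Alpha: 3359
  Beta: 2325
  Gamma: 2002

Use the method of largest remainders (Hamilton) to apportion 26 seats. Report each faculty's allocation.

Alpha=11, Beta=8, Gamma=7

Total 7686; standard divisor 7686/26 ≈ 295.615.
Standard quotas: Alpha 11.363, Beta 7.865, Gamma 6.772.
Lower quotas: Alpha 11, Beta 7, Gamma 6 (sum 24, leaving 2 seats).
Remainders in descending order: Beta 0.865, Gamma 0.772, Alpha 0.363.
Largest remainders: Beta, Gamma receive the extra seats.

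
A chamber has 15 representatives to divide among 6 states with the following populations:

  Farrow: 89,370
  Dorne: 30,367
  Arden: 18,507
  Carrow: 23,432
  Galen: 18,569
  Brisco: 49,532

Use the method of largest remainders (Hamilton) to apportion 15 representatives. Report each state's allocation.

Farrow: 6, Dorne: 2, Arden: 1, Carrow: 2, Galen: 1, Brisco: 3

Standard divisor: 229777 ÷ 15 ≈ 15318.467.
Standard quotas: Farrow 5.8341, Dorne 1.9824, Arden 1.2081, Carrow 1.5297, Galen 1.2122, Brisco 3.2335.
Lower quotas: Farrow 5, Dorne 1, Arden 1, Carrow 1, Galen 1, Brisco 3 (sum 12, leaving 3 seats).
Remainders in descending order: Dorne 0.9824, Farrow 0.8341, Carrow 0.5297, Brisco 0.2335, Galen 0.2122, Arden 0.2081.
Largest remainders: Dorne, Farrow, Carrow receive the extra seats.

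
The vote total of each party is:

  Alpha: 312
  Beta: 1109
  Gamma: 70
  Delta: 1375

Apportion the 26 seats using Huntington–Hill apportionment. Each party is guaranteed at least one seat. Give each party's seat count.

Alpha=3, Beta=10, Gamma=1, Delta=12

With divisor 113: modified quotas Alpha 2.761, Beta 9.814, Gamma 0.619, Delta 12.168.
Geometric-mean thresholds: Alpha √(2·3)=2.449, Beta √(9·10)=9.487, Gamma (min 1), Delta √(12·13)=12.490.
Each quota rounded against its threshold gives Alpha 3, Beta 10, Gamma 1, Delta 12 (total 26).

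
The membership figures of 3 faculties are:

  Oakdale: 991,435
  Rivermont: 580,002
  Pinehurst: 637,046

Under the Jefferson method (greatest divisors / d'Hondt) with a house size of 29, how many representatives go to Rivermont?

8

Standard divisor 2208483/29 ≈ 76154.586; standard quotas: Oakdale 13.019, Rivermont 7.616, Pinehurst 8.365.
Rounding down gives 13, 7, 8 = 28 seats, so the divisor must be adjusted.
With modified divisor 71700: modified quotas Oakdale 13.828, Rivermont 8.089, Pinehurst 8.885.
Rounding down: Oakdale 13, Rivermont 8, Pinehurst 8 (total 29).
Rivermont receives 8.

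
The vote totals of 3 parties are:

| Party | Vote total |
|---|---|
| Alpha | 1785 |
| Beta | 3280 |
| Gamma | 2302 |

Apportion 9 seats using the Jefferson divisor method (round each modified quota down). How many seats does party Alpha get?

2

Standard divisor 7367/9 ≈ 818.556; standard quotas: Alpha 2.181, Beta 4.007, Gamma 2.812.
Rounding down gives 2, 4, 2 = 8 seats, so the divisor must be adjusted.
With modified divisor 700: modified quotas Alpha 2.550, Beta 4.686, Gamma 3.289.
Rounding down: Alpha 2, Beta 4, Gamma 3 (total 9).
Alpha receives 2.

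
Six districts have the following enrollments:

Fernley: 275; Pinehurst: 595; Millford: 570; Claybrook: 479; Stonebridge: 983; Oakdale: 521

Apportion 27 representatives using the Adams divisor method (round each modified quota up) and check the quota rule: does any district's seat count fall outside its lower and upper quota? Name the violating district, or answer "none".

Standard quotas: Fernley 2.169, Pinehurst 4.693, Millford 4.496, Claybrook 3.778, Stonebridge 7.754, Oakdale 4.110.
Adams allocation: Fernley 2, Pinehurst 5, Millford 5, Claybrook 4, Stonebridge 7, Oakdale 4.
Every allocation lies between the lower and upper quota.

none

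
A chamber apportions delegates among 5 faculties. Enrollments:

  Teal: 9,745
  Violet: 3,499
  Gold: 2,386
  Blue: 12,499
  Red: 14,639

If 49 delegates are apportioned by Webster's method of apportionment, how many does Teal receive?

Standard divisor 42768/49 ≈ 872.816; standard quotas: Teal 11.165, Violet 4.009, Gold 2.734, Blue 14.320, Red 16.772.
Rounding to the nearest integer gives Teal 11, Violet 4, Gold 3, Blue 14, Red 17 — total 49, matching the house size, so no adjustment is needed.
Teal receives 11.

11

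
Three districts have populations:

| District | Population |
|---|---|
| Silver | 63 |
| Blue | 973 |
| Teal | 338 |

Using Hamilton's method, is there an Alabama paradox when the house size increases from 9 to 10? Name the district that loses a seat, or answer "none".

At 9 seats: Silver 1, Blue 6, Teal 2.
At 10 seats: Silver 0, Blue 7, Teal 3.
Silver drops from 1 to 0.

Silver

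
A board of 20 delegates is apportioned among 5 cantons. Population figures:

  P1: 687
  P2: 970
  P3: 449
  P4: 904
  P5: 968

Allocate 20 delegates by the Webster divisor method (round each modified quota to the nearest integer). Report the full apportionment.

P1=3, P2=5, P3=2, P4=5, P5=5

Standard divisor 3978/20 ≈ 198.9; standard quotas: P1 3.454, P2 4.877, P3 2.257, P4 4.545, P5 4.867.
Rounding to the nearest integer gives P1 3, P2 5, P3 2, P4 5, P5 5 — total 20, matching the house size, so no adjustment is needed.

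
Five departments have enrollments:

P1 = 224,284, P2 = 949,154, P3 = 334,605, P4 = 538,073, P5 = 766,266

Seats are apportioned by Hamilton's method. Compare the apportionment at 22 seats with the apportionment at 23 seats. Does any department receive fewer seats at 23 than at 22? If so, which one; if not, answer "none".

none

At 22 seats: P1 2, P2 7, P3 3, P4 4, P5 6.
At 23 seats: P1 2, P2 8, P3 3, P4 4, P5 6.
No department's allocation decreased.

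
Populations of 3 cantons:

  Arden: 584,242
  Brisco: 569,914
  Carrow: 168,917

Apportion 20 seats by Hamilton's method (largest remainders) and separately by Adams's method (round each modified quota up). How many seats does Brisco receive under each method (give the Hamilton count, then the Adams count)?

Hamilton: Arden 9, Brisco 9, Carrow 2.
Adams: Arden 9, Brisco 8, Carrow 3.
Brisco gets 9 under Hamilton and 8 under Adams.

9 and 8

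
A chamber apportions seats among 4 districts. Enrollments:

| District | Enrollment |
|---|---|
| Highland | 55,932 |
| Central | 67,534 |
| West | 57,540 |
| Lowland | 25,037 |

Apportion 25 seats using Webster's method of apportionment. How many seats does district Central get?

Standard divisor 206043/25 ≈ 8241.72; standard quotas: Highland 6.786, Central 8.194, West 6.982, Lowland 3.038.
Rounding to the nearest integer gives Highland 7, Central 8, West 7, Lowland 3 — total 25, matching the house size, so no adjustment is needed.
Central receives 8.

8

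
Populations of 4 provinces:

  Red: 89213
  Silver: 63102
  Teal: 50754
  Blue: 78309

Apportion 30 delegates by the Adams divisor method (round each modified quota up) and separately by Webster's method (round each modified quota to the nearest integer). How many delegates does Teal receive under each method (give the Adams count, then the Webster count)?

6 and 5

Adams: Red 9, Silver 7, Teal 6, Blue 8.
Webster: Red 10, Silver 7, Teal 5, Blue 8.
Teal gets 6 under Adams and 5 under Webster.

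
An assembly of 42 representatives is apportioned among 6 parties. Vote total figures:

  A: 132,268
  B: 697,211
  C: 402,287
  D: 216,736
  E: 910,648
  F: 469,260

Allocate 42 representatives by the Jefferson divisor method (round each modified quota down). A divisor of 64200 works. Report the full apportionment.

A 2; B 10; C 6; D 3; E 14; F 7

With modified divisor 64200: modified quotas A 2.060, B 10.860, C 6.266, D 3.376, E 14.185, F 7.309.
Rounding down: A 2, B 10, C 6, D 3, E 14, F 7 (total 42).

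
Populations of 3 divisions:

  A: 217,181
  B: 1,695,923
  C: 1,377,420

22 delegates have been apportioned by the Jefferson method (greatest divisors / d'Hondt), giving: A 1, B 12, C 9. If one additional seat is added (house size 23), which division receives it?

C

Priority for the next seat is population ÷ (current seats + 1).
Priorities: A 108590.500, B 130455.615, C 137742.000.
Highest priority: C.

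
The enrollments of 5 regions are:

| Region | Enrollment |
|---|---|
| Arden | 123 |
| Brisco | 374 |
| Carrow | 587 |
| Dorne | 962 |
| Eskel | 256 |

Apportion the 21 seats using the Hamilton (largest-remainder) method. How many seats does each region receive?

Arden 1, Brisco 4, Carrow 5, Dorne 9, Eskel 2

Standard divisor: 2302 ÷ 21 ≈ 109.619.
Standard quotas: Arden 1.122, Brisco 3.412, Carrow 5.355, Dorne 8.776, Eskel 2.335.
Lower quotas: Arden 1, Brisco 3, Carrow 5, Dorne 8, Eskel 2 (sum 19, leaving 2 seats).
Remainders in descending order: Dorne 0.776, Brisco 0.412, Carrow 0.355, Eskel 0.335, Arden 0.122.
The surplus seats go to Dorne, Brisco.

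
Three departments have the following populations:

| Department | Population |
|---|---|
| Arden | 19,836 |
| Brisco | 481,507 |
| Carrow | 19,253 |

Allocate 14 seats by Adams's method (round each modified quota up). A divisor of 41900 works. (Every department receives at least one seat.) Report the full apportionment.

With modified divisor 41900: modified quotas Arden 0.473, Brisco 11.492, Carrow 0.459.
Rounding up: Arden 1, Brisco 12, Carrow 1 (total 14).

Arden 1, Brisco 12, Carrow 1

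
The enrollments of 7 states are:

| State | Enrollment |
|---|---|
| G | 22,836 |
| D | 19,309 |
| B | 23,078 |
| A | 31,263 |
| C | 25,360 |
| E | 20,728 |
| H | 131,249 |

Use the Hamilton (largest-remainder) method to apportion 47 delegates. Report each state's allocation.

The standard divisor is 273823/47 ≈ 5826.021.
Standard quotas: G 3.9197, D 3.3143, B 3.9612, A 5.3661, C 4.3529, E 3.5578, H 22.5281.
Lower quotas: G 3, D 3, B 3, A 5, C 4, E 3, H 22 (sum 43, leaving 4 seats).
Remainders in descending order: B 0.9612, G 0.9197, E 0.5578, H 0.5281, A 0.3661, C 0.3529, D 0.3143.
The surplus seats go to B, G, E, H.

G 4; D 3; B 4; A 5; C 4; E 4; H 23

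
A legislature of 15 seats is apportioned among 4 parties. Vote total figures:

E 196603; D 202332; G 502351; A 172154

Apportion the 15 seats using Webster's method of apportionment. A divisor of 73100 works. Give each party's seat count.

With modified divisor 73100: modified quotas E 2.690, D 2.768, G 6.872, A 2.355.
Rounding to the nearest integer: E 3, D 3, G 7, A 2 (total 15).

E 3, D 3, G 7, A 2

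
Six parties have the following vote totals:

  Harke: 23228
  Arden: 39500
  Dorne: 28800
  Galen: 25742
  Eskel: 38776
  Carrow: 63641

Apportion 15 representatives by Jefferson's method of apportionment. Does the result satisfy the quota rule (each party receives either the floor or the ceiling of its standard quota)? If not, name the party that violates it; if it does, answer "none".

none

Standard quotas: Harke 1.586, Arden 2.697, Dorne 1.966, Galen 1.758, Eskel 2.648, Carrow 4.345.
Jefferson allocation: Harke 1, Arden 3, Dorne 2, Galen 2, Eskel 3, Carrow 4.
Every allocation lies between the lower and upper quota.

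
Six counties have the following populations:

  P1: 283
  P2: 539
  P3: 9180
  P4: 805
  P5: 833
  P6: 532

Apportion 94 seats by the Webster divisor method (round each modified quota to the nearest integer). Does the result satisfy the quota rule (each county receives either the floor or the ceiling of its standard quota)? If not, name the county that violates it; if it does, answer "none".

Standard quotas: P1 2.186, P2 4.163, P3 70.894, P4 6.217, P5 6.433, P6 4.108.
Webster allocation: P1 2, P2 4, P3 72, P4 6, P5 6, P6 4.
P3 has quota 70.894 (lower 70, upper 71) but receives 72 — outside the quota interval.

P3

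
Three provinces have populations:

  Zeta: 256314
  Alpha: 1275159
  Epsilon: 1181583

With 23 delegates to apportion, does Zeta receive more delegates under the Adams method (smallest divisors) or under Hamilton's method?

Adams: Zeta 3, Alpha 10, Epsilon 10.
Hamilton: Zeta 2, Alpha 11, Epsilon 10.
Zeta gets 3 under Adams and 2 under Hamilton.

Adams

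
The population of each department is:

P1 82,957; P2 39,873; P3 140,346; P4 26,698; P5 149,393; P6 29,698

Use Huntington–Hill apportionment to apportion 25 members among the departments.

P1 4, P2 2, P3 7, P4 2, P5 8, P6 2

With divisor 18816: modified quotas P1 4.409, P2 2.119, P3 7.459, P4 1.419, P5 7.940, P6 1.578.
Geometric-mean thresholds: P1 √(4·5)=4.472, P2 √(2·3)=2.449, P3 √(7·8)=7.483, P4 √(1·2)=1.414, P5 √(7·8)=7.483, P6 √(1·2)=1.414.
Each quota rounded against its threshold gives P1 4, P2 2, P3 7, P4 2, P5 8, P6 2 (total 25).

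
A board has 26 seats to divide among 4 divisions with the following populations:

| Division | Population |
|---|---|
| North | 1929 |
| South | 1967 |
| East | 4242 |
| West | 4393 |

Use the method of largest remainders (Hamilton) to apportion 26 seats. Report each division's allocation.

North 4, South 4, East 9, West 9

Standard divisor: 12531 ÷ 26 ≈ 481.962.
Standard quotas: North 4.002, South 4.081, East 8.802, West 9.115.
Lower quotas: North 4, South 4, East 8, West 9 (sum 25, leaving 1 seat).
Remainders in descending order: East 0.802, West 0.115, South 0.081, North 0.002.
Largest remainder: East receives the extra seat.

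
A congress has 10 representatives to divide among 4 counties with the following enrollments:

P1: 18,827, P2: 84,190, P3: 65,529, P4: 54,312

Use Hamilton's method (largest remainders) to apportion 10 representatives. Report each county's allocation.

P1: 1; P2: 4; P3: 3; P4: 2

Total 222858; standard divisor 222858/10 ≈ 22285.8.
Standard quotas: P1 0.8448, P2 3.7777, P3 2.9404, P4 2.4371.
Lower quotas: P1 0, P2 3, P3 2, P4 2 (sum 7, leaving 3 seats).
Remainders in descending order: P3 0.9404, P1 0.8448, P2 0.7777, P4 0.4371.
The surplus seats go to P3, P1, P2.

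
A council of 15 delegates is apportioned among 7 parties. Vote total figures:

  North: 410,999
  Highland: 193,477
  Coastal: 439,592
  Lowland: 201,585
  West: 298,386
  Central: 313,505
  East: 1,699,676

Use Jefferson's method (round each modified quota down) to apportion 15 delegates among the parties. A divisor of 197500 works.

North 2; Highland 0; Coastal 2; Lowland 1; West 1; Central 1; East 8

With modified divisor 197500: modified quotas North 2.081, Highland 0.980, Coastal 2.226, Lowland 1.021, West 1.511, Central 1.587, East 8.606.
Rounding down: North 2, Highland 0, Coastal 2, Lowland 1, West 1, Central 1, East 8 (total 15).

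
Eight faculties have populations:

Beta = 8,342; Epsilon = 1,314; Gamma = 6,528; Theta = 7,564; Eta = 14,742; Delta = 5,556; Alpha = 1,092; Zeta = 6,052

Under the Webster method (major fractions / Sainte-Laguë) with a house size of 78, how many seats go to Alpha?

Standard divisor 51190/78 ≈ 656.282; standard quotas: Beta 12.711, Epsilon 2.002, Gamma 9.947, Theta 11.526, Eta 22.463, Delta 8.466, Alpha 1.664, Zeta 9.222.
Rounding to the nearest integer gives Beta 13, Epsilon 2, Gamma 10, Theta 12, Eta 22, Delta 8, Alpha 2, Zeta 9 — total 78, matching the house size, so no adjustment is needed.
Alpha receives 2.

2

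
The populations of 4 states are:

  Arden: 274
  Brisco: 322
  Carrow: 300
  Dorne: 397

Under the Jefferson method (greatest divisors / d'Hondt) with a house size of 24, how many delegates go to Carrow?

6

Standard divisor 1293/24 ≈ 53.875; standard quotas: Arden 5.086, Brisco 5.977, Carrow 5.568, Dorne 7.369.
Rounding down gives 5, 5, 5, 7 = 22 seats, so the divisor must be adjusted.
With modified divisor 49.8: modified quotas Arden 5.502, Brisco 6.466, Carrow 6.024, Dorne 7.972.
Rounding down: Arden 5, Brisco 6, Carrow 6, Dorne 7 (total 24).
Carrow receives 6.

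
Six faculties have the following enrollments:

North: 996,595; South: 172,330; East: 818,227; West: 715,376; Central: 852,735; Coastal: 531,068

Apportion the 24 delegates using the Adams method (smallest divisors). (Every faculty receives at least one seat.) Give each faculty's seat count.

Standard divisor 4086331/24 ≈ 170263.792; standard quotas: North 5.853, South 1.012, East 4.806, West 4.202, Central 5.008, Coastal 3.119.
Rounding up gives 6, 2, 5, 5, 6, 4 = 28 seats, so the divisor must be adjusted.
With modified divisor 189100: modified quotas North 5.270, South 0.911, East 4.327, West 3.783, Central 4.509, Coastal 2.808.
Rounding up: North 6, South 1, East 5, West 4, Central 5, Coastal 3 (total 24).

North=6, South=1, East=5, West=4, Central=5, Coastal=3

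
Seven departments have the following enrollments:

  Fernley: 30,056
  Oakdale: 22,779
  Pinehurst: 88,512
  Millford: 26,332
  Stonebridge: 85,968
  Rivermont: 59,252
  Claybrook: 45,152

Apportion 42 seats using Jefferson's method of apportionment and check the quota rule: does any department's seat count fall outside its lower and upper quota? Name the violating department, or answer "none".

none

Standard quotas: Fernley 3.526, Oakdale 2.672, Pinehurst 10.383, Millford 3.089, Stonebridge 10.084, Rivermont 6.950, Claybrook 5.296.
Jefferson allocation: Fernley 3, Oakdale 2, Pinehurst 11, Millford 3, Stonebridge 11, Rivermont 7, Claybrook 5.
Every allocation lies between the lower and upper quota.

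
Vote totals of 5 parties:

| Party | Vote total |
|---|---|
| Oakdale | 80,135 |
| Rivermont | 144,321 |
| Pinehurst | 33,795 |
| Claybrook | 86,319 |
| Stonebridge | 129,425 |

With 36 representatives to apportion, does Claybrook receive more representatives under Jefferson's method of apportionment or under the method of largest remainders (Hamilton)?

Jefferson

Jefferson: Oakdale 6, Rivermont 11, Pinehurst 2, Claybrook 7, Stonebridge 10.
Hamilton: Oakdale 6, Rivermont 11, Pinehurst 3, Claybrook 6, Stonebridge 10.
Claybrook gets 7 under Jefferson and 6 under Hamilton.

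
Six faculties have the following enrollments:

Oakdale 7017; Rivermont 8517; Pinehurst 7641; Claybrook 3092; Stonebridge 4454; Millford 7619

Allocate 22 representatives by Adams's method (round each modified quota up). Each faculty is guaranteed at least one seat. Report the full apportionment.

Oakdale 4, Rivermont 5, Pinehurst 4, Claybrook 2, Stonebridge 3, Millford 4

Standard divisor 38340/22 ≈ 1742.727; standard quotas: Oakdale 4.026, Rivermont 4.887, Pinehurst 4.385, Claybrook 1.774, Stonebridge 2.556, Millford 4.372.
Rounding up gives 5, 5, 5, 2, 3, 5 = 25 seats, so the divisor must be adjusted.
With modified divisor 2000: modified quotas Oakdale 3.509, Rivermont 4.258, Pinehurst 3.821, Claybrook 1.546, Stonebridge 2.227, Millford 3.809.
Rounding up: Oakdale 4, Rivermont 5, Pinehurst 4, Claybrook 2, Stonebridge 3, Millford 4 (total 22).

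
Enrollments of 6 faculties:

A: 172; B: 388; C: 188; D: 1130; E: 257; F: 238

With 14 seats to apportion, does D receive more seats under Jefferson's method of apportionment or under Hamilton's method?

Jefferson

Jefferson: A 1, B 2, C 1, D 8, E 1, F 1.
Hamilton: A 1, B 2, C 1, D 7, E 2, F 1.
D gets 8 under Jefferson and 7 under Hamilton.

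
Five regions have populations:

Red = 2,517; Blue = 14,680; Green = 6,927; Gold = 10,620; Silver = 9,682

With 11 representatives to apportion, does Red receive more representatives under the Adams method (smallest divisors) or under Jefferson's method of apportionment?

Adams: Red 1, Blue 3, Green 2, Gold 3, Silver 2.
Jefferson: Red 0, Blue 4, Green 2, Gold 3, Silver 2.
Red gets 1 under Adams and 0 under Jefferson.

Adams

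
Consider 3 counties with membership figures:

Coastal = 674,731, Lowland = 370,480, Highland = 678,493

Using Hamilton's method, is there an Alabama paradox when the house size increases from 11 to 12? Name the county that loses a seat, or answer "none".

At 11 seats: Coastal 4, Lowland 3, Highland 4.
At 12 seats: Coastal 5, Lowland 2, Highland 5.
Lowland drops from 3 to 2.

Lowland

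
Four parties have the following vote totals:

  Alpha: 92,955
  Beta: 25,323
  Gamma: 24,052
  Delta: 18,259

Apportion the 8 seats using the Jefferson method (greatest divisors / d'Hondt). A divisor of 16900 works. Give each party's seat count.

With modified divisor 16900: modified quotas Alpha 5.500, Beta 1.498, Gamma 1.423, Delta 1.080.
Rounding down: Alpha 5, Beta 1, Gamma 1, Delta 1 (total 8).

Alpha=5, Beta=1, Gamma=1, Delta=1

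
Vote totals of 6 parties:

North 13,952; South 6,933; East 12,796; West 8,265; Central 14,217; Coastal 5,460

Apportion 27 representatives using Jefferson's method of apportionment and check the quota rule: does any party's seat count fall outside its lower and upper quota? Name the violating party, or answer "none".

none

Standard quotas: North 6.113, South 3.038, East 5.607, West 3.621, Central 6.229, Coastal 2.392.
Jefferson allocation: North 6, South 3, East 6, West 4, Central 6, Coastal 2.
Every allocation lies between the lower and upper quota.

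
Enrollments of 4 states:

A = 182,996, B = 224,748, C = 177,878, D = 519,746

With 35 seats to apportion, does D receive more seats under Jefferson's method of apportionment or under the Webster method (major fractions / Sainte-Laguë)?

Jefferson

Jefferson: A 6, B 7, C 5, D 17.
Webster: A 6, B 7, C 6, D 16.
D gets 17 under Jefferson and 16 under Webster.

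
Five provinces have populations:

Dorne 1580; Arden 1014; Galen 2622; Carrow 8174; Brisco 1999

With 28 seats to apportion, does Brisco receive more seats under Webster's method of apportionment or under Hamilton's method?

Webster

Webster: Dorne 3, Arden 2, Galen 5, Carrow 14, Brisco 4.
Hamilton: Dorne 3, Arden 2, Galen 5, Carrow 15, Brisco 3.
Brisco gets 4 under Webster and 3 under Hamilton.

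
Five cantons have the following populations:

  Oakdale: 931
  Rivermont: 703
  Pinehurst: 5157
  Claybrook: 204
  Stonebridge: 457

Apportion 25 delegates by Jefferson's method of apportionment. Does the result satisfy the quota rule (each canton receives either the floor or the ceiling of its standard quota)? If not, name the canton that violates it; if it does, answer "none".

Pinehurst

Standard quotas: Oakdale 3.123, Rivermont 2.358, Pinehurst 17.301, Claybrook 0.684, Stonebridge 1.533.
Jefferson allocation: Oakdale 3, Rivermont 2, Pinehurst 19, Claybrook 0, Stonebridge 1.
Pinehurst has quota 17.301 (lower 17, upper 18) but receives 19 — outside the quota interval.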